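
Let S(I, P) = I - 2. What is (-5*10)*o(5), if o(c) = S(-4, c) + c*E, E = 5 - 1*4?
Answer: 50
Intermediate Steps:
S(I, P) = -2 + I
E = 1 (E = 5 - 4 = 1)
o(c) = -6 + c (o(c) = (-2 - 4) + c*1 = -6 + c)
(-5*10)*o(5) = (-5*10)*(-6 + 5) = -50*(-1) = 50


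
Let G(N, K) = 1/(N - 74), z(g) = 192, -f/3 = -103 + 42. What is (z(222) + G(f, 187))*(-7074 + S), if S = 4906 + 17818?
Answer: 327538850/109 ≈ 3.0049e+6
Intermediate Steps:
f = 183 (f = -3*(-103 + 42) = -3*(-61) = 183)
S = 22724
G(N, K) = 1/(-74 + N)
(z(222) + G(f, 187))*(-7074 + S) = (192 + 1/(-74 + 183))*(-7074 + 22724) = (192 + 1/109)*15650 = (20929/109)*15650 = 327538850/109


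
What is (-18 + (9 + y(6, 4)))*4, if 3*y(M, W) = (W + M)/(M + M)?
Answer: -314/9 ≈ -34.889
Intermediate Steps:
y(M, W) = (M + W)/(6*M) (y(M, W) = ((W + M)/(M + M))/3 = ((M + W)/((2*M)))/3 = ((M + W)*(1/(2*M)))/3 = ((M + W)/(2*M))/3 = (M + W)/(6*M))
(-18 + (9 + y(6, 4)))*4 = (-18 + (9 + (1/6)*(6 + 4)/6))*4 = (-18 + (9 + (1/6)*(1/6)*10))*4 = (-18 + (9 + 5/18))*4 = (-18 + 167/18)*4 = -157/18*4 = -314/9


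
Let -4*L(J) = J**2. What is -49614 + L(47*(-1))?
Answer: -200665/4 ≈ -50166.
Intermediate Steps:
L(J) = -J**2/4
-49614 + L(47*(-1)) = -49614 - (47*(-1))**2/4 = -49614 - 1/4*(-47)**2 = -49614 - 1/4*2209 = -49614 - 2209/4 = -200665/4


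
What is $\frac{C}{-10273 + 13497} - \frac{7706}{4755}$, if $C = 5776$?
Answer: $\frac{327592}{1916265} \approx 0.17095$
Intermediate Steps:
$\frac{C}{-10273 + 13497} - \frac{7706}{4755} = \frac{5776}{-10273 + 13497} - \frac{7706}{4755} = \frac{5776}{3224} - \frac{7706}{4755} = 5776 \cdot \frac{1}{3224} - \frac{7706}{4755} = \frac{722}{403} - \frac{7706}{4755} = \frac{327592}{1916265}$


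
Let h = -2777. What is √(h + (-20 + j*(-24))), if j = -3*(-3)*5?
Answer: I*√3877 ≈ 62.266*I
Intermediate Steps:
j = 45 (j = 9*5 = 45)
√(h + (-20 + j*(-24))) = √(-2777 + (-20 + 45*(-24))) = √(-2777 + (-20 - 1080)) = √(-2777 - 1100) = √(-3877) = I*√3877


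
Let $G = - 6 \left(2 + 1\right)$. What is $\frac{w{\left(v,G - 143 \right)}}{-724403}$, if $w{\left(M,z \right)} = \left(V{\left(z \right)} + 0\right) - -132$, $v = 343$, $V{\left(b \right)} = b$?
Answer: $\frac{29}{724403} \approx 4.0033 \cdot 10^{-5}$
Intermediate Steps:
$G = -18$ ($G = \left(-6\right) 3 = -18$)
$w{\left(M,z \right)} = 132 + z$ ($w{\left(M,z \right)} = \left(z + 0\right) - -132 = z + 132 = 132 + z$)
$\frac{w{\left(v,G - 143 \right)}}{-724403} = \frac{132 - 161}{-724403} = \left(132 - 161\right) \left(- \frac{1}{724403}\right) = \left(-29\right) \left(- \frac{1}{724403}\right) = \frac{29}{724403}$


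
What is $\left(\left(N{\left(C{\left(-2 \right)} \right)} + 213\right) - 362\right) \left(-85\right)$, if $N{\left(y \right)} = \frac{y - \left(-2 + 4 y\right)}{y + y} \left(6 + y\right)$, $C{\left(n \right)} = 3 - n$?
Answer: $\frac{27761}{2} \approx 13881.0$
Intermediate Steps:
$N{\left(y \right)} = \frac{\left(2 - 3 y\right) \left(6 + y\right)}{2 y}$ ($N{\left(y \right)} = \frac{y - \left(-2 + 4 y\right)}{2 y} \left(6 + y\right) = \left(2 - 3 y\right) \frac{1}{2 y} \left(6 + y\right) = \frac{2 - 3 y}{2 y} \left(6 + y\right) = \frac{\left(2 - 3 y\right) \left(6 + y\right)}{2 y}$)
$\left(\left(N{\left(C{\left(-2 \right)} \right)} + 213\right) - 362\right) \left(-85\right) = \left(\left(\left(-8 + \frac{6}{3 - -2} - \frac{3 \left(3 - -2\right)}{2}\right) + 213\right) - 362\right) \left(-85\right) = \left(\left(\left(-8 + \frac{6}{3 + 2} - \frac{3 \left(3 + 2\right)}{2}\right) + 213\right) - 362\right) \left(-85\right) = \left(\left(\left(-8 + \frac{6}{5} - \frac{15}{2}\right) + 213\right) - 362\right) \left(-85\right) = \left(\left(- \frac{143}{10} + 213\right) - 362\right) \left(-85\right) = \left(\frac{1987}{10} - 362\right) \left(-85\right) = \left(- \frac{1633}{10}\right) \left(-85\right) = \frac{27761}{2}$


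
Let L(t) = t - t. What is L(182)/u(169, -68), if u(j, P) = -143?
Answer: 0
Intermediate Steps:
L(t) = 0
L(182)/u(169, -68) = 0/(-143) = 0*(-1/143) = 0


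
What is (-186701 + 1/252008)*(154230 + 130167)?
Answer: -13380920260193979/252008 ≈ -5.3097e+10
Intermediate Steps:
(-186701 + 1/252008)*(154230 + 130167) = (-186701 + 1/252008)*284397 = -47050145607/252008*284397 = -13380920260193979/252008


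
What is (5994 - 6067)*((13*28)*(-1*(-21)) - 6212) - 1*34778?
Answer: -139314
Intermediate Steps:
(5994 - 6067)*((13*28)*(-1*(-21)) - 6212) - 1*34778 = -73*(364*21 - 6212) - 34778 = -73*(7644 - 6212) - 34778 = -73*1432 - 34778 = -104536 - 34778 = -139314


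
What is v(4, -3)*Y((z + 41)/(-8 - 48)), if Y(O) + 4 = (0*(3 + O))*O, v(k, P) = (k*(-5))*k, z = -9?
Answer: 320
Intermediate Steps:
v(k, P) = -5*k² (v(k, P) = (-5*k)*k = -5*k²)
Y(O) = -4 (Y(O) = -4 + (0*(3 + O))*O = -4 + 0*O = -4 + 0 = -4)
v(4, -3)*Y((z + 41)/(-8 - 48)) = -5*4²*(-4) = -5*16*(-4) = -80*(-4) = 320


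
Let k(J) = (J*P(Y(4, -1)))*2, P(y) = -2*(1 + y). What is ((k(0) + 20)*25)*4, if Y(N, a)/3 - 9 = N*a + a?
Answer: 2000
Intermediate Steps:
Y(N, a) = 27 + 3*a + 3*N*a (Y(N, a) = 27 + 3*(N*a + a) = 27 + 3*(a + N*a) = 27 + (3*a + 3*N*a) = 27 + 3*a + 3*N*a)
P(y) = -2 - 2*y
k(J) = -52*J (k(J) = (J*(-2 - 2*(27 + 3*(-1) + 3*4*(-1))))*2 = (J*(-2 - 2*(27 - 3 - 12)))*2 = (J*(-2 - 2*12))*2 = (J*(-2 - 24))*2 = (J*(-26))*2 = -26*J*2 = -52*J)
((k(0) + 20)*25)*4 = ((-52*0 + 20)*25)*4 = ((0 + 20)*25)*4 = (20*25)*4 = 500*4 = 2000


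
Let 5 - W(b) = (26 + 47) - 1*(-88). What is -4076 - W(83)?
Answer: -3920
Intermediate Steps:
W(b) = -156 (W(b) = 5 - ((26 + 47) - 1*(-88)) = 5 - (73 + 88) = 5 - 1*161 = 5 - 161 = -156)
-4076 - W(83) = -4076 - 1*(-156) = -4076 + 156 = -3920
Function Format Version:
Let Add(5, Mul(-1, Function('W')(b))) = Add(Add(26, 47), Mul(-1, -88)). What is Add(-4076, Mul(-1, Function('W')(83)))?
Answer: -3920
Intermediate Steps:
Function('W')(b) = -156 (Function('W')(b) = Add(5, Mul(-1, Add(Add(26, 47), Mul(-1, -88)))) = Add(5, Mul(-1, Add(73, 88))) = Add(5, Mul(-1, 161)) = Add(5, -161) = -156)
Add(-4076, Mul(-1, Function('W')(83))) = Add(-4076, Mul(-1, -156)) = Add(-4076, 156) = -3920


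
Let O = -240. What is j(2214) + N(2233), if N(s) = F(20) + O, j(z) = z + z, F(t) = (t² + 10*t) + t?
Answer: 4808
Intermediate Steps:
F(t) = t² + 11*t
j(z) = 2*z
N(s) = 380 (N(s) = 20*(11 + 20) - 240 = 20*31 - 240 = 620 - 240 = 380)
j(2214) + N(2233) = 2*2214 + 380 = 4428 + 380 = 4808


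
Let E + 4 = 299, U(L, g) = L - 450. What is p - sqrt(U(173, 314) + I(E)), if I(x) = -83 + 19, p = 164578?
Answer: 164578 - I*sqrt(341) ≈ 1.6458e+5 - 18.466*I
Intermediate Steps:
U(L, g) = -450 + L
E = 295 (E = -4 + 299 = 295)
I(x) = -64
p - sqrt(U(173, 314) + I(E)) = 164578 - sqrt((-450 + 173) - 64) = 164578 - sqrt(-277 - 64) = 164578 - sqrt(-341) = 164578 - I*sqrt(341)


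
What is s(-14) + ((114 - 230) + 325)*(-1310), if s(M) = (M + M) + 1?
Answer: -273817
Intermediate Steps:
s(M) = 1 + 2*M (s(M) = 2*M + 1 = 1 + 2*M)
s(-14) + ((114 - 230) + 325)*(-1310) = (1 + 2*(-14)) + ((114 - 230) + 325)*(-1310) = (1 - 28) + (-116 + 325)*(-1310) = -27 + 209*(-1310) = -27 - 273790 = -273817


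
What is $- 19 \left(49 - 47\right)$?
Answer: $-38$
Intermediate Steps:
$- 19 \left(49 - 47\right) = \left(-19\right) 2 = -38$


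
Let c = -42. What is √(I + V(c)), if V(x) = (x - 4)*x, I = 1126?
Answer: √3058 ≈ 55.299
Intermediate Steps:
V(x) = x*(-4 + x) (V(x) = (-4 + x)*x = x*(-4 + x))
√(I + V(c)) = √(1126 - 42*(-4 - 42)) = √(1126 - 42*(-46)) = √(1126 + 1932) = √3058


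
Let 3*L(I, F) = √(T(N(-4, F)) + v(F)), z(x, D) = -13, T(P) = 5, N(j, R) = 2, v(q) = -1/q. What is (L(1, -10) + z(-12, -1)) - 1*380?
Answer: -393 + √510/30 ≈ -392.25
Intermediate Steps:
L(I, F) = √(5 - 1/F)/3
(L(1, -10) + z(-12, -1)) - 1*380 = (√(5 - 1/(-10))/3 - 13) - 1*380 = (√(5 - 1*(-⅒))/3 - 13) - 380 = (√(5 + ⅒)/3 - 13) - 380 = (√(51/10)/3 - 13) - 380 = ((√510/10)/3 - 13) - 380 = (√510/30 - 13) - 380 = (-13 + √510/30) - 380 = -393 + √510/30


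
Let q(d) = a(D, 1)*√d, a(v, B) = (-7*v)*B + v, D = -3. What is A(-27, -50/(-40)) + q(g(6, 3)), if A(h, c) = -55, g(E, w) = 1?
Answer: -37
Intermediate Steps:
a(v, B) = v - 7*B*v (a(v, B) = -7*B*v + v = v - 7*B*v)
q(d) = 18*√d (q(d) = (-3*(1 - 7*1))*√d = (-3*(1 - 7))*√d = (-3*(-6))*√d = 18*√d)
A(-27, -50/(-40)) + q(g(6, 3)) = -55 + 18*√1 = -55 + 18*1 = -55 + 18 = -37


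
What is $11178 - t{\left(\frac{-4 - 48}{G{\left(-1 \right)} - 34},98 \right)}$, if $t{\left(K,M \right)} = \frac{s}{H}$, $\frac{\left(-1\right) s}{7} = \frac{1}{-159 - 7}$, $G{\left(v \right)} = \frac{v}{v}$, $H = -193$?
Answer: $\frac{358120771}{32038} \approx 11178.0$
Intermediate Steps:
$G{\left(v \right)} = 1$
$s = \frac{7}{166}$ ($s = - \frac{7}{-159 - 7} = - \frac{7}{-166} = \left(-7\right) \left(- \frac{1}{166}\right) = \frac{7}{166} \approx 0.042169$)
$t{\left(K,M \right)} = - \frac{7}{32038}$ ($t{\left(K,M \right)} = \frac{7}{166 \left(-193\right)} = \frac{7}{166} \left(- \frac{1}{193}\right) = - \frac{7}{32038}$)
$11178 - t{\left(\frac{-4 - 48}{G{\left(-1 \right)} - 34},98 \right)} = 11178 - - \frac{7}{32038} = 11178 + \frac{7}{32038} = \frac{358120771}{32038}$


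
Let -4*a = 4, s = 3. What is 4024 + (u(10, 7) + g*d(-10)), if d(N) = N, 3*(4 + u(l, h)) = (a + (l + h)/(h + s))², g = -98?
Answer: 1500049/300 ≈ 5000.2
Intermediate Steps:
a = -1 (a = -¼*4 = -1)
u(l, h) = -4 + (-1 + (h + l)/(3 + h))²/3 (u(l, h) = -4 + (-1 + (l + h)/(h + 3))²/3 = -4 + (-1 + (h + l)/(3 + h))²/3)
4024 + (u(10, 7) + g*d(-10)) = 4024 + ((-4 + (-3 + 10)²/(3*(3 + 7)²)) - 98*(-10)) = 4024 + ((-4 + (⅓)*7²/10²) + 980) = 4024 + ((-4 + (⅓)*49*(1/100)) + 980) = 4024 + ((-4 + 49/300) + 980) = 4024 + (-1151/300 + 980) = 4024 + 292849/300 = 1500049/300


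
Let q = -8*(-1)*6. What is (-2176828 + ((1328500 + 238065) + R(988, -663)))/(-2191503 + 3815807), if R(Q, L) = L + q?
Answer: -305439/812152 ≈ -0.37609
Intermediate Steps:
q = 48 (q = 8*6 = 48)
R(Q, L) = 48 + L (R(Q, L) = L + 48 = 48 + L)
(-2176828 + ((1328500 + 238065) + R(988, -663)))/(-2191503 + 3815807) = (-2176828 + ((1328500 + 238065) + (48 - 663)))/(-2191503 + 3815807) = (-2176828 + (1566565 - 615))/1624304 = (-2176828 + 1565950)*(1/1624304) = -610878*1/1624304 = -305439/812152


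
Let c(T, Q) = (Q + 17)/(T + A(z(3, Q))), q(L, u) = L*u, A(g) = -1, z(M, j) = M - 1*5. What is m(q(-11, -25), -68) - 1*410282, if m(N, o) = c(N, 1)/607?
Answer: -34118640829/83159 ≈ -4.1028e+5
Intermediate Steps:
z(M, j) = -5 + M (z(M, j) = M - 5 = -5 + M)
c(T, Q) = (17 + Q)/(-1 + T) (c(T, Q) = (Q + 17)/(T - 1) = (17 + Q)/(-1 + T))
m(N, o) = 18/(607*(-1 + N)) (m(N, o) = ((17 + 1)/(-1 + N))/607 = (18/(-1 + N))*(1/607) = 18/(607*(-1 + N)))
m(q(-11, -25), -68) - 1*410282 = 18/(607*(-1 - 11*(-25))) - 1*410282 = 18/(607*(-1 + 275)) - 410282 = (18/607)/274 - 410282 = (18/607)*(1/274) - 410282 = 9/83159 - 410282 = -34118640829/83159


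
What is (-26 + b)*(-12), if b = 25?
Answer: 12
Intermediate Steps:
(-26 + b)*(-12) = (-26 + 25)*(-12) = -1*(-12) = 12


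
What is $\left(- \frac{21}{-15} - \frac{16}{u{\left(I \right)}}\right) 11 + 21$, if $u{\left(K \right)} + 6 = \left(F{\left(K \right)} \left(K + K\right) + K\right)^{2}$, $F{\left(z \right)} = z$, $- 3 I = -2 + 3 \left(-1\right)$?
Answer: $\frac{609218}{18695} \approx 32.587$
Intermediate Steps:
$I = \frac{5}{3}$ ($I = - \frac{-2 + 3 \left(-1\right)}{3} = - \frac{-2 - 3}{3} = \left(- \frac{1}{3}\right) \left(-5\right) = \frac{5}{3} \approx 1.6667$)
$u{\left(K \right)} = -6 + \left(K + 2 K^{2}\right)^{2}$ ($u{\left(K \right)} = -6 + \left(K \left(K + K\right) + K\right)^{2} = -6 + \left(K 2 K + K\right)^{2} = -6 + \left(2 K^{2} + K\right)^{2} = -6 + \left(K + 2 K^{2}\right)^{2}$)
$\left(- \frac{21}{-15} - \frac{16}{u{\left(I \right)}}\right) 11 + 21 = \left(- \frac{21}{-15} - \frac{16}{-6 + \left(\frac{5}{3}\right)^{2} \left(1 + 2 \cdot \frac{5}{3}\right)^{2}}\right) 11 + 21 = \left(\left(-21\right) \left(- \frac{1}{15}\right) - \frac{16}{-6 + \frac{25 \left(1 + \frac{10}{3}\right)^{2}}{9}}\right) 11 + 21 = \left(\frac{7}{5} - \frac{16}{-6 + \frac{25 \left(\frac{13}{3}\right)^{2}}{9}}\right) 11 + 21 = \left(\frac{7}{5} - \frac{16}{-6 + \frac{25}{9} \cdot \frac{169}{9}}\right) 11 + 21 = \left(\frac{7}{5} - \frac{16}{-6 + \frac{4225}{81}}\right) 11 + 21 = \left(\frac{7}{5} - \frac{16}{\frac{3739}{81}}\right) 11 + 21 = \left(\frac{7}{5} - \frac{1296}{3739}\right) 11 + 21 = \frac{19693}{18695} \cdot 11 + 21 = \frac{216623}{18695} + 21 = \frac{609218}{18695}$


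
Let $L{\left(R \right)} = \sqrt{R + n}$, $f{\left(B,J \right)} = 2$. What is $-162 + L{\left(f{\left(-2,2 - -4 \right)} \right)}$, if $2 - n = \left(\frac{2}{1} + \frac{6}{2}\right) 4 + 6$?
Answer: $-162 + i \sqrt{22} \approx -162.0 + 4.6904 i$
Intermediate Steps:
$n = -24$ ($n = 2 - \left(\left(\frac{2}{1} + \frac{6}{2}\right) 4 + 6\right) = 2 - \left(\left(2 \cdot 1 + 6 \cdot \frac{1}{2}\right) 4 + 6\right) = 2 - \left(\left(2 + 3\right) 4 + 6\right) = 2 - \left(5 \cdot 4 + 6\right) = 2 - \left(20 + 6\right) = 2 - 26 = -24$)
$L{\left(R \right)} = \sqrt{-24 + R}$ ($L{\left(R \right)} = \sqrt{R - 24} = \sqrt{-24 + R}$)
$-162 + L{\left(f{\left(-2,2 - -4 \right)} \right)} = -162 + \sqrt{-24 + 2} = -162 + \sqrt{-22} = -162 + i \sqrt{22}$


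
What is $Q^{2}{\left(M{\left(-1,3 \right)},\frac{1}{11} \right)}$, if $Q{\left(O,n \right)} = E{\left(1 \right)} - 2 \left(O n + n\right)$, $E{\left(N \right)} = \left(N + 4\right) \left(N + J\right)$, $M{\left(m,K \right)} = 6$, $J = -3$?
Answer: $\frac{15376}{121} \approx 127.07$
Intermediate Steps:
$E{\left(N \right)} = \left(-3 + N\right) \left(4 + N\right)$ ($E{\left(N \right)} = \left(N + 4\right) \left(N - 3\right) = \left(4 + N\right) \left(-3 + N\right) = \left(-3 + N\right) \left(4 + N\right)$)
$Q{\left(O,n \right)} = -10 - 2 n - 2 O n$ ($Q{\left(O,n \right)} = \left(-12 + 1 + 1^{2}\right) - 2 \left(O n + n\right) = \left(-12 + 1 + 1\right) - 2 \left(n + O n\right) = -10 - \left(2 n + 2 O n\right) = -10 - 2 n - 2 O n$)
$Q^{2}{\left(M{\left(-1,3 \right)},\frac{1}{11} \right)} = \left(-10 - \frac{2}{11} - \frac{12}{11}\right)^{2} = \left(- \frac{124}{11}\right)^{2} = \frac{15376}{121}$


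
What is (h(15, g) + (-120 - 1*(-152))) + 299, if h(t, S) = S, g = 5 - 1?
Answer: 335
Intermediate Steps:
g = 4
(h(15, g) + (-120 - 1*(-152))) + 299 = (4 + (-120 - 1*(-152))) + 299 = (4 + (-120 + 152)) + 299 = (4 + 32) + 299 = 36 + 299 = 335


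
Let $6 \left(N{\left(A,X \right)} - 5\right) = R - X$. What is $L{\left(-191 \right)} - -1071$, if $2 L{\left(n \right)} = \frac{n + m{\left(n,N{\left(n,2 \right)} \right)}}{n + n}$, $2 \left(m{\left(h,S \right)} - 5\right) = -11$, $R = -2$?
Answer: $\frac{1636871}{1528} \approx 1071.3$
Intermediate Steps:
$N{\left(A,X \right)} = \frac{14}{3} - \frac{X}{6}$ ($N{\left(A,X \right)} = 5 + \frac{-2 - X}{6} = 5 - \left(\frac{1}{3} + \frac{X}{6}\right) = \frac{14}{3} - \frac{X}{6}$)
$m{\left(h,S \right)} = - \frac{1}{2}$ ($m{\left(h,S \right)} = 5 + \frac{1}{2} \left(-11\right) = 5 - \frac{11}{2} = - \frac{1}{2}$)
$L{\left(n \right)} = \frac{- \frac{1}{2} + n}{4 n}$ ($L{\left(n \right)} = \frac{\left(n - \frac{1}{2}\right) \frac{1}{n + n}}{2} = \frac{\left(- \frac{1}{2} + n\right) \frac{1}{2 n}}{2} = \frac{\frac{1}{2} \frac{1}{n} \left(- \frac{1}{2} + n\right)}{2} = \frac{- \frac{1}{2} + n}{4 n}$)
$L{\left(-191 \right)} - -1071 = \frac{-1 + 2 \left(-191\right)}{8 \left(-191\right)} - -1071 = \frac{1}{8} \left(- \frac{1}{191}\right) \left(-1 - 382\right) + 1071 = \frac{1}{8} \left(- \frac{1}{191}\right) \left(-383\right) + 1071 = \frac{383}{1528} + 1071 = \frac{1636871}{1528}$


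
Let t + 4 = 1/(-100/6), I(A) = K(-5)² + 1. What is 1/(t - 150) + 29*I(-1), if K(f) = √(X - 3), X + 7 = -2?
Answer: -2457307/7703 ≈ -319.01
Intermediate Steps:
X = -9 (X = -7 - 2 = -9)
K(f) = 2*I*√3 (K(f) = √(-9 - 3) = √(-12) = 2*I*√3)
I(A) = -11 (I(A) = (2*I*√3)² + 1 = -12 + 1 = -11)
t = -203/50 (t = -4 + 1/(-100/6) = -4 + 1/(-100*⅙) = -4 + 1/(-50/3) = -4 - 3/50 = -203/50 ≈ -4.0600)
1/(t - 150) + 29*I(-1) = 1/(-203/50 - 150) + 29*(-11) = 1/(-7703/50) - 319 = -50/7703 - 319 = -2457307/7703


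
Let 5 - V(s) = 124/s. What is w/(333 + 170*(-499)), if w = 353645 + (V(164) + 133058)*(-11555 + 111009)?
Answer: -542590968053/3464377 ≈ -1.5662e+5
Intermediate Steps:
V(s) = 5 - 124/s
w = 542590968053/41 (w = 353645 + ((5 - 124/164) + 133058)*(-11555 + 111009) = 353645 + ((5 - 124*1/164) + 133058)*99454 = 353645 + ((5 - 31/41) + 133058)*99454 = 353645 + (174/41 + 133058)*99454 = 353645 + (5455552/41)*99454 = 353645 + 542576468608/41 = 542590968053/41 ≈ 1.3234e+10)
w/(333 + 170*(-499)) = 542590968053/(41*(333 + 170*(-499))) = 542590968053/(41*(333 - 84830)) = (542590968053/41)/(-84497) = (542590968053/41)*(-1/84497) = -542590968053/3464377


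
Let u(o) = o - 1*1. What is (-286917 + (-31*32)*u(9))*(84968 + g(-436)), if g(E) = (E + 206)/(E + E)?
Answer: -10923172299039/436 ≈ -2.5053e+10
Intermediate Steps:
u(o) = -1 + o (u(o) = o - 1 = -1 + o)
g(E) = (206 + E)/(2*E) (g(E) = (206 + E)/((2*E)) = (206 + E)*(1/(2*E)) = (206 + E)/(2*E))
(-286917 + (-31*32)*u(9))*(84968 + g(-436)) = (-286917 + (-31*32)*(-1 + 9))*(84968 + (½)*(206 - 436)/(-436)) = (-286917 - 992*8)*(84968 + (½)*(-1/436)*(-230)) = (-286917 - 7936)*(84968 + 115/436) = -294853*37046163/436 = -10923172299039/436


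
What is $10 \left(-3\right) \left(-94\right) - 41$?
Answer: $2779$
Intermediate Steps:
$10 \left(-3\right) \left(-94\right) - 41 = \left(-30\right) \left(-94\right) - 41 = 2820 - 41 = 2779$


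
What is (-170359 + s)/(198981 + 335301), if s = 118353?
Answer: -26003/267141 ≈ -0.097338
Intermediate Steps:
(-170359 + s)/(198981 + 335301) = (-170359 + 118353)/(198981 + 335301) = -52006/534282 = -52006*1/534282 = -26003/267141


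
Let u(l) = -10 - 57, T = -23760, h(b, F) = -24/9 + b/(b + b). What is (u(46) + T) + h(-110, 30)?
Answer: -142975/6 ≈ -23829.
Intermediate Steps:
h(b, F) = -13/6 (h(b, F) = -24*⅑ + b/((2*b)) = -8/3 + b*(1/(2*b)) = -8/3 + ½ = -13/6)
u(l) = -67
(u(46) + T) + h(-110, 30) = (-67 - 23760) - 13/6 = -23827 - 13/6 = -142975/6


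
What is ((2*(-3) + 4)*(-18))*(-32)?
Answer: -1152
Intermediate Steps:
((2*(-3) + 4)*(-18))*(-32) = ((-6 + 4)*(-18))*(-32) = -2*(-18)*(-32) = 36*(-32) = -1152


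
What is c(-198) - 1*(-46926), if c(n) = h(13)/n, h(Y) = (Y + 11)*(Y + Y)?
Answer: 1548454/33 ≈ 46923.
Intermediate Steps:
h(Y) = 2*Y*(11 + Y) (h(Y) = (11 + Y)*(2*Y) = 2*Y*(11 + Y))
c(n) = 624/n (c(n) = (2*13*(11 + 13))/n = (2*13*24)/n = 624/n)
c(-198) - 1*(-46926) = 624/(-198) - 1*(-46926) = 624*(-1/198) + 46926 = -104/33 + 46926 = 1548454/33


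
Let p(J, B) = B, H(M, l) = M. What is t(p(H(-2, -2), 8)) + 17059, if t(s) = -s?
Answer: 17051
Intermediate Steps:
t(p(H(-2, -2), 8)) + 17059 = -1*8 + 17059 = -8 + 17059 = 17051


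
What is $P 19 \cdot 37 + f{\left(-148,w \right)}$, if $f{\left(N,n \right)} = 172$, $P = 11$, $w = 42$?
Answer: $7905$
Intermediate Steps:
$P 19 \cdot 37 + f{\left(-148,w \right)} = 11 \cdot 19 \cdot 37 + 172 = 209 \cdot 37 + 172 = 7733 + 172 = 7905$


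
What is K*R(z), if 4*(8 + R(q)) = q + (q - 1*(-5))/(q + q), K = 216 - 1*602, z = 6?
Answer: 58093/24 ≈ 2420.5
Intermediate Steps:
K = -386 (K = 216 - 602 = -386)
R(q) = -8 + q/4 + (5 + q)/(8*q) (R(q) = -8 + (q + (q - 1*(-5))/(q + q))/4 = -8 + (q + (q + 5)/((2*q)))/4 = -8 + (q + (5 + q)*(1/(2*q)))/4 = -8 + (q + (5 + q)/(2*q))/4 = -8 + (q/4 + (5 + q)/(8*q)) = -8 + q/4 + (5 + q)/(8*q))
K*R(z) = -193*(5 + 6*(-63 + 2*6))/(4*6) = -193*(5 + 6*(-63 + 12))/(4*6) = -193*(5 + 6*(-51))/(4*6) = -193*(5 - 306)/(4*6) = -193*(-301)/(4*6) = -386*(-301/48) = 58093/24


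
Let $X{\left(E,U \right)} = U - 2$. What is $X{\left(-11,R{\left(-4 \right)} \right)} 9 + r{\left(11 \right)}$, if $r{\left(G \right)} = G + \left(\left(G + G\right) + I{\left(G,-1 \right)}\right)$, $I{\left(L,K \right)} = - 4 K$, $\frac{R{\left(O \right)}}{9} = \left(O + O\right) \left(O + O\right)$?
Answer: $5203$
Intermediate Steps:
$R{\left(O \right)} = 36 O^{2}$ ($R{\left(O \right)} = 9 \left(O + O\right) \left(O + O\right) = 9 \cdot 2 O 2 O = 9 \cdot 4 O^{2} = 36 O^{2}$)
$X{\left(E,U \right)} = -2 + U$ ($X{\left(E,U \right)} = U - 2 = -2 + U$)
$r{\left(G \right)} = 4 + 3 G$ ($r{\left(G \right)} = G + \left(\left(G + G\right) - -4\right) = G + \left(2 G + 4\right) = G + \left(4 + 2 G\right) = 4 + 3 G$)
$X{\left(-11,R{\left(-4 \right)} \right)} 9 + r{\left(11 \right)} = \left(-2 + 36 \left(-4\right)^{2}\right) 9 + \left(4 + 3 \cdot 11\right) = \left(-2 + 36 \cdot 16\right) 9 + \left(4 + 33\right) = \left(-2 + 576\right) 9 + 37 = 574 \cdot 9 + 37 = 5166 + 37 = 5203$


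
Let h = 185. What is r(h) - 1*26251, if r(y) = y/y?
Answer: -26250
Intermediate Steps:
r(y) = 1
r(h) - 1*26251 = 1 - 1*26251 = 1 - 26251 = -26250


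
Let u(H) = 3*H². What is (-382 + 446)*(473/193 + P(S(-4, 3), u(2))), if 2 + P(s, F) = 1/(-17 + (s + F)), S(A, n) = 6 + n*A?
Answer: 48896/2123 ≈ 23.032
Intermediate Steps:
S(A, n) = 6 + A*n
P(s, F) = -2 + 1/(-17 + F + s) (P(s, F) = -2 + 1/(-17 + (s + F)) = -2 + 1/(-17 + (F + s)) = -2 + 1/(-17 + F + s))
(-382 + 446)*(473/193 + P(S(-4, 3), u(2))) = (-382 + 446)*(473/193 + (35 - 6*2² - 2*(6 - 4*3))/(-17 + 3*2² + (6 - 4*3))) = 64*(473*(1/193) + (35 - 6*4 - 2*(6 - 12))/(-17 + 3*4 + (6 - 12))) = 64*(473/193 + (35 - 2*12 - 2*(-6))/(-17 + 12 - 6)) = 64*(473/193 + (35 - 24 + 12)/(-11)) = 64*(473/193 - 1/11*23) = 64*(473/193 - 23/11) = 64*(764/2123) = 48896/2123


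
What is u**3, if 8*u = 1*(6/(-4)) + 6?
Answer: 729/4096 ≈ 0.17798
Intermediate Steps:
u = 9/16 (u = (1*(6/(-4)) + 6)/8 = (1*(6*(-1/4)) + 6)/8 = (1*(-3/2) + 6)/8 = (-3/2 + 6)/8 = (1/8)*(9/2) = 9/16 ≈ 0.56250)
u**3 = (9/16)**3 = 729/4096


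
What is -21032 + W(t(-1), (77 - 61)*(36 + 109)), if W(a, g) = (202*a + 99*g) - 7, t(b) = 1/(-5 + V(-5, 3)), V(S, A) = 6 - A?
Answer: 208540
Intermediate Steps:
t(b) = -½ (t(b) = 1/(-5 + (6 - 1*3)) = 1/(-5 + (6 - 3)) = 1/(-5 + 3) = 1/(-2) = -½)
W(a, g) = -7 + 99*g + 202*a (W(a, g) = (99*g + 202*a) - 7 = -7 + 99*g + 202*a)
-21032 + W(t(-1), (77 - 61)*(36 + 109)) = -21032 + (-7 + 99*((77 - 61)*(36 + 109)) + 202*(-½)) = -21032 + (-7 + 99*(16*145) - 101) = -21032 + (-7 + 99*2320 - 101) = -21032 + (-7 + 229680 - 101) = -21032 + 229572 = 208540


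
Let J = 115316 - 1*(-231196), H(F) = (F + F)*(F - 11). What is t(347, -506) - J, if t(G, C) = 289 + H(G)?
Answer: -113039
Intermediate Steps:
H(F) = 2*F*(-11 + F) (H(F) = (2*F)*(-11 + F) = 2*F*(-11 + F))
t(G, C) = 289 + 2*G*(-11 + G)
J = 346512 (J = 115316 + 231196 = 346512)
t(347, -506) - J = (289 + 2*347*(-11 + 347)) - 1*346512 = (289 + 2*347*336) - 346512 = (289 + 233184) - 346512 = 233473 - 346512 = -113039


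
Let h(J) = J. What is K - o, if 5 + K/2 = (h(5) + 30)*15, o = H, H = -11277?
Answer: 12317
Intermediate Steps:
o = -11277
K = 1040 (K = -10 + 2*((5 + 30)*15) = -10 + 2*(35*15) = -10 + 2*525 = -10 + 1050 = 1040)
K - o = 1040 - 1*(-11277) = 1040 + 11277 = 12317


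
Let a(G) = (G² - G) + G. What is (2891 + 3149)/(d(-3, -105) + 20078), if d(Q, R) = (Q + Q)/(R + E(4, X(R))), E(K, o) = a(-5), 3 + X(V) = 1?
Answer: 241600/803123 ≈ 0.30083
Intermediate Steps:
X(V) = -2 (X(V) = -3 + 1 = -2)
a(G) = G²
E(K, o) = 25 (E(K, o) = (-5)² = 25)
d(Q, R) = 2*Q/(25 + R) (d(Q, R) = (Q + Q)/(R + 25) = (2*Q)/(25 + R) = 2*Q/(25 + R))
(2891 + 3149)/(d(-3, -105) + 20078) = (2891 + 3149)/(2*(-3)/(25 - 105) + 20078) = 6040/(2*(-3)/(-80) + 20078) = 6040/(2*(-3)*(-1/80) + 20078) = 6040/(3/40 + 20078) = 6040/(803123/40) = 6040*(40/803123) = 241600/803123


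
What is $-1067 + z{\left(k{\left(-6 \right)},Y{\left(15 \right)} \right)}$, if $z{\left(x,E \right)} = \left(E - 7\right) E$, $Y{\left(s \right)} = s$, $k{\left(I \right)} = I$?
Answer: $-947$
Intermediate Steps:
$z{\left(x,E \right)} = E \left(-7 + E\right)$ ($z{\left(x,E \right)} = \left(-7 + E\right) E = E \left(-7 + E\right)$)
$-1067 + z{\left(k{\left(-6 \right)},Y{\left(15 \right)} \right)} = -1067 + 15 \left(-7 + 15\right) = -1067 + 15 \cdot 8 = -1067 + 120 = -947$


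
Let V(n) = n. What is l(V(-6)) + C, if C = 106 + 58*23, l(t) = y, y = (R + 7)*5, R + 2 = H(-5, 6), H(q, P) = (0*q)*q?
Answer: 1465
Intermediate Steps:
H(q, P) = 0 (H(q, P) = 0*q = 0)
R = -2 (R = -2 + 0 = -2)
y = 25 (y = (-2 + 7)*5 = 5*5 = 25)
l(t) = 25
C = 1440 (C = 106 + 1334 = 1440)
l(V(-6)) + C = 25 + 1440 = 1465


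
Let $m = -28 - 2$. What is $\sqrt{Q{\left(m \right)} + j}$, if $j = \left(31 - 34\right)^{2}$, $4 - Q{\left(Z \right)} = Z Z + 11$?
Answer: $i \sqrt{898} \approx 29.967 i$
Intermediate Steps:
$m = -30$
$Q{\left(Z \right)} = -7 - Z^{2}$ ($Q{\left(Z \right)} = 4 - \left(Z Z + 11\right) = 4 - \left(Z^{2} + 11\right) = 4 - \left(11 + Z^{2}\right) = -7 - Z^{2}$)
$j = 9$ ($j = \left(-3\right)^{2} = 9$)
$\sqrt{Q{\left(m \right)} + j} = \sqrt{\left(-7 - \left(-30\right)^{2}\right) + 9} = \sqrt{\left(-7 - 900\right) + 9} = \sqrt{-907 + 9} = \sqrt{-898} = i \sqrt{898}$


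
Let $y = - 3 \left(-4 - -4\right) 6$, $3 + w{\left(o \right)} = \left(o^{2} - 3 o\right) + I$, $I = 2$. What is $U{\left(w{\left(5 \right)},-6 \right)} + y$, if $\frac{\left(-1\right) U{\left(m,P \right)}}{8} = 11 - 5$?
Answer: $-48$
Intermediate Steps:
$w{\left(o \right)} = -1 + o^{2} - 3 o$ ($w{\left(o \right)} = -3 + \left(\left(o^{2} - 3 o\right) + 2\right) = -3 + \left(2 + o^{2} - 3 o\right) = -1 + o^{2} - 3 o$)
$U{\left(m,P \right)} = -48$ ($U{\left(m,P \right)} = - 8 \left(11 - 5\right) = \left(-8\right) 6 = -48$)
$y = 0$ ($y = - 3 \left(-4 + 4\right) 6 = \left(-3\right) 0 \cdot 6 = 0 \cdot 6 = 0$)
$U{\left(w{\left(5 \right)},-6 \right)} + y = -48 + 0 = -48$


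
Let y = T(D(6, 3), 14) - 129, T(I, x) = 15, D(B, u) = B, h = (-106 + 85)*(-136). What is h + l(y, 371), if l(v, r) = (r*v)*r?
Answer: -15688218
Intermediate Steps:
h = 2856 (h = -21*(-136) = 2856)
y = -114 (y = 15 - 129 = -114)
l(v, r) = v*r²
h + l(y, 371) = 2856 - 114*371² = 2856 - 114*137641 = 2856 - 15691074 = -15688218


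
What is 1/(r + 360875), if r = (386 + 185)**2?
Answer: 1/686916 ≈ 1.4558e-6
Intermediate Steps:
r = 326041 (r = 571**2 = 326041)
1/(r + 360875) = 1/(326041 + 360875) = 1/686916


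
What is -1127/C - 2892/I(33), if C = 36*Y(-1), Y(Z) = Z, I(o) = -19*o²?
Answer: 2602541/82764 ≈ 31.445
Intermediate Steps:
C = -36 (C = 36*(-1) = -36)
-1127/C - 2892/I(33) = -1127/(-36) - 2892/((-19*33²)) = -1127*(-1/36) - 2892/((-19*1089)) = 1127/36 - 2892/(-20691) = 1127/36 - 2892*(-1/20691) = 1127/36 + 964/6897 = 2602541/82764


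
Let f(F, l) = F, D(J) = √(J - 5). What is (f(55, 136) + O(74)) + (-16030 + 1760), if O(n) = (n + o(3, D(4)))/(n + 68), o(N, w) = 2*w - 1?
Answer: -2018457/142 + I/71 ≈ -14214.0 + 0.014085*I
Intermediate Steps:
D(J) = √(-5 + J)
o(N, w) = -1 + 2*w
O(n) = (-1 + n + 2*I)/(68 + n) (O(n) = (n + (-1 + 2*√(-5 + 4)))/(n + 68) = (n + (-1 + 2*√(-1)))/(68 + n) = (n + (-1 + 2*I))/(68 + n) = (-1 + n + 2*I)/(68 + n))
(f(55, 136) + O(74)) + (-16030 + 1760) = (55 + (-1 + 74 + 2*I)/(68 + 74)) + (-16030 + 1760) = (55 + (73 + 2*I)/142) - 14270 = (55 + (73/142 + I/71)) - 14270 = (7883/142 + I/71) - 14270 = -2018457/142 + I/71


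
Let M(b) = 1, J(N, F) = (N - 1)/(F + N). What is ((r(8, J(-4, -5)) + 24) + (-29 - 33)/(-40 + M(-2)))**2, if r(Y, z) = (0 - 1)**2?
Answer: 1075369/1521 ≈ 707.01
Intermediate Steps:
J(N, F) = (-1 + N)/(F + N)
r(Y, z) = 1 (r(Y, z) = (-1)**2 = 1)
((r(8, J(-4, -5)) + 24) + (-29 - 33)/(-40 + M(-2)))**2 = ((1 + 24) + (-29 - 33)/(-40 + 1))**2 = (25 - 62/(-39))**2 = (25 - 62*(-1/39))**2 = (25 + 62/39)**2 = (1037/39)**2 = 1075369/1521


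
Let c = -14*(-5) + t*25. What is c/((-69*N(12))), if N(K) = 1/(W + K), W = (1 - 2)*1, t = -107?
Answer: 28655/69 ≈ 415.29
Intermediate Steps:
W = -1 (W = -1*1 = -1)
N(K) = 1/(-1 + K)
c = -2605 (c = -14*(-5) - 107*25 = 70 - 2675 = -2605)
c/((-69*N(12))) = -2605/((-69/(-1 + 12))) = -2605/((-69/11)) = -2605/((-69*1/11)) = -2605/(-69/11) = -2605*(-11/69) = 28655/69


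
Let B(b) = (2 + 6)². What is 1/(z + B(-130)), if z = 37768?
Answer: 1/37832 ≈ 2.6433e-5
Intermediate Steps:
B(b) = 64 (B(b) = 8² = 64)
1/(z + B(-130)) = 1/(37768 + 64) = 1/37832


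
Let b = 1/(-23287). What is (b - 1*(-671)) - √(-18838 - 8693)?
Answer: 15625576/23287 - 3*I*√3059 ≈ 671.0 - 165.92*I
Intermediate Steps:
b = -1/23287 ≈ -4.2942e-5
(b - 1*(-671)) - √(-18838 - 8693) = (-1/23287 - 1*(-671)) - √(-18838 - 8693) = (-1/23287 + 671) - √(-27531) = 15625576/23287 - 3*I*√3059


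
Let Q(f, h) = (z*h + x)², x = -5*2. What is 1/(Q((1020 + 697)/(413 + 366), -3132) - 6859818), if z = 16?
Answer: 1/2505355066 ≈ 3.9915e-10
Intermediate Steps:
x = -10
Q(f, h) = (-10 + 16*h)² (Q(f, h) = (16*h - 10)² = (-10 + 16*h)²)
1/(Q((1020 + 697)/(413 + 366), -3132) - 6859818) = 1/(4*(-5 + 8*(-3132))² - 6859818) = 1/(4*(-5 - 25056)² - 6859818) = 1/(4*(-25061)² - 6859818) = 1/(4*628053721 - 6859818) = 1/(2512214884 - 6859818) = 1/2505355066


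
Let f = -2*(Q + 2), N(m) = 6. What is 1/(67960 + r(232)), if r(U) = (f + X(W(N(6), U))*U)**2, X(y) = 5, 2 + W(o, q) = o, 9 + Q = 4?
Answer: 1/1427516 ≈ 7.0052e-7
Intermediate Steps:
Q = -5 (Q = -9 + 4 = -5)
W(o, q) = -2 + o
f = 6 (f = -2*(-5 + 2) = -2*(-3) = 6)
r(U) = (6 + 5*U)**2
1/(67960 + r(232)) = 1/(67960 + (6 + 5*232)**2) = 1/(67960 + (6 + 1160)**2) = 1/(67960 + 1166**2) = 1/(67960 + 1359556) = 1/1427516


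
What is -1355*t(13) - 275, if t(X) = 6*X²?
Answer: -1374245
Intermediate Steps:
-1355*t(13) - 275 = -8130*13² - 275 = -8130*169 - 275 = -1355*1014 - 275 = -1373970 - 275 = -1374245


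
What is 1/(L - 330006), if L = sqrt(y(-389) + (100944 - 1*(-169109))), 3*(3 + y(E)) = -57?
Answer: -330006/108903690005 - sqrt(270031)/108903690005 ≈ -3.0350e-6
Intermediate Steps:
y(E) = -22 (y(E) = -3 + (1/3)*(-57) = -3 - 19 = -22)
L = sqrt(270031) (L = sqrt(-22 + (100944 - 1*(-169109))) = sqrt(-22 + (100944 + 169109)) = sqrt(-22 + 270053) = sqrt(270031) ≈ 519.64)
1/(L - 330006) = 1/(sqrt(270031) - 330006) = 1/(-330006 + sqrt(270031))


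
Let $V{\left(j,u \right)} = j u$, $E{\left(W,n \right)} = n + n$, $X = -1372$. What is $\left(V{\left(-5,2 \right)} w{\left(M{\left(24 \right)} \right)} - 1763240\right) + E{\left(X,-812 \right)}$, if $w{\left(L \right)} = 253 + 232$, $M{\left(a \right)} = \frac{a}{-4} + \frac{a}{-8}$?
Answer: $-1769714$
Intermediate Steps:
$E{\left(W,n \right)} = 2 n$
$M{\left(a \right)} = - \frac{3 a}{8}$ ($M{\left(a \right)} = a \left(- \frac{1}{4}\right) + a \left(- \frac{1}{8}\right) = - \frac{a}{4} - \frac{a}{8} = - \frac{3 a}{8}$)
$w{\left(L \right)} = 485$
$\left(V{\left(-5,2 \right)} w{\left(M{\left(24 \right)} \right)} - 1763240\right) + E{\left(X,-812 \right)} = \left(\left(-5\right) 2 \cdot 485 - 1763240\right) + 2 \left(-812\right) = \left(\left(-10\right) 485 - 1763240\right) - 1624 = \left(-4850 - 1763240\right) - 1624 = -1768090 - 1624 = -1769714$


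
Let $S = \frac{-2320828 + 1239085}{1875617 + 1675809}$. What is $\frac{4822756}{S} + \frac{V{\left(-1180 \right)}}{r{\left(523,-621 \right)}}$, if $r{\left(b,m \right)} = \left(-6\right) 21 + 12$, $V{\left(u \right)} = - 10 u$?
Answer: $- \frac{108475895792988}{6851039} \approx -1.5833 \cdot 10^{7}$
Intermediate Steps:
$r{\left(b,m \right)} = -114$ ($r{\left(b,m \right)} = -126 + 12 = -114$)
$S = - \frac{1081743}{3551426} \approx -0.30459$
$\frac{4822756}{S} + \frac{V{\left(-1180 \right)}}{r{\left(523,-621 \right)}} = \frac{4822756}{- \frac{1081743}{3551426}} + \frac{\left(-10\right) \left(-1180\right)}{-114} = 4822756 \left(- \frac{3551426}{1081743}\right) + 11800 \left(- \frac{1}{114}\right) = - \frac{17127661050056}{1081743} - \frac{5900}{57} = - \frac{108475895792988}{6851039}$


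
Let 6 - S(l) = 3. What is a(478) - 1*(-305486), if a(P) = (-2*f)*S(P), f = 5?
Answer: 305456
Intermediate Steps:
S(l) = 3 (S(l) = 6 - 1*3 = 6 - 3 = 3)
a(P) = -30 (a(P) = -2*5*3 = -10*3 = -30)
a(478) - 1*(-305486) = -30 - 1*(-305486) = -30 + 305486 = 305456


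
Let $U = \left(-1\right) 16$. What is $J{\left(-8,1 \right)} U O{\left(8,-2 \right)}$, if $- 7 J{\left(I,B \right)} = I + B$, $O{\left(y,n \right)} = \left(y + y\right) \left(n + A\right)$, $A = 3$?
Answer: $-256$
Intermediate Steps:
$O{\left(y,n \right)} = 2 y \left(3 + n\right)$ ($O{\left(y,n \right)} = \left(y + y\right) \left(n + 3\right) = 2 y \left(3 + n\right)$)
$U = -16$
$J{\left(I,B \right)} = - \frac{B}{7} - \frac{I}{7}$ ($J{\left(I,B \right)} = - \frac{I + B}{7} = - \frac{B + I}{7} = - \frac{B}{7} - \frac{I}{7}$)
$J{\left(-8,1 \right)} U O{\left(8,-2 \right)} = \left(\left(- \frac{1}{7}\right) 1 - - \frac{8}{7}\right) \left(-16\right) 2 \cdot 8 \left(3 - 2\right) = \left(- \frac{1}{7} + \frac{8}{7}\right) \left(-16\right) 2 \cdot 8 \cdot 1 = 1 \left(-16\right) 16 = \left(-16\right) 16 = -256$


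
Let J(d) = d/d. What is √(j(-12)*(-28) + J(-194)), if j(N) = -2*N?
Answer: I*√671 ≈ 25.904*I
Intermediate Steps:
J(d) = 1
√(j(-12)*(-28) + J(-194)) = √(-2*(-12)*(-28) + 1) = √(24*(-28) + 1) = √(-672 + 1) = √(-671) = I*√671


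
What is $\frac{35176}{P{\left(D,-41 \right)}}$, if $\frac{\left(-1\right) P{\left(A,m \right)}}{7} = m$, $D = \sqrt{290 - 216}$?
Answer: $\frac{35176}{287} \approx 122.56$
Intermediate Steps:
$D = \sqrt{74} \approx 8.6023$
$P{\left(A,m \right)} = - 7 m$
$\frac{35176}{P{\left(D,-41 \right)}} = \frac{35176}{\left(-7\right) \left(-41\right)} = \frac{35176}{287}$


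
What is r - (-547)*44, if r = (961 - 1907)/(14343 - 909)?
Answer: 161664283/6717 ≈ 24068.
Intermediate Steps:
r = -473/6717 (r = -946/13434 = -946*1/13434 = -473/6717 ≈ -0.070418)
r - (-547)*44 = -473/6717 - (-547)*44 = -473/6717 - 1*(-24068) = -473/6717 + 24068 = 161664283/6717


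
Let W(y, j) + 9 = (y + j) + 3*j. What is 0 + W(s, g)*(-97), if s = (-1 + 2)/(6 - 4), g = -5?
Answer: 5529/2 ≈ 2764.5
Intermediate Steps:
s = ½ (s = 1/2 = 1*(½) = ½ ≈ 0.50000)
W(y, j) = -9 + y + 4*j (W(y, j) = -9 + ((y + j) + 3*j) = -9 + ((j + y) + 3*j) = -9 + (y + 4*j) = -9 + y + 4*j)
0 + W(s, g)*(-97) = 0 + (-9 + ½ + 4*(-5))*(-97) = 0 + (-9 + ½ - 20)*(-97) = 0 - 57/2*(-97) = 0 + 5529/2 = 5529/2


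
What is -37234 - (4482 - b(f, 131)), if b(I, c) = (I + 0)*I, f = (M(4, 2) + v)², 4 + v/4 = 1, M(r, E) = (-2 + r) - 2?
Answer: -20980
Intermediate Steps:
M(r, E) = -4 + r
v = -12 (v = -16 + 4*1 = -16 + 4 = -12)
f = 144 (f = ((-4 + 4) - 12)² = (0 - 12)² = (-12)² = 144)
b(I, c) = I² (b(I, c) = I*I = I²)
-37234 - (4482 - b(f, 131)) = -37234 - (4482 - 1*144²) = -37234 - (4482 - 1*20736) = -37234 - (4482 - 20736) = -37234 - 1*(-16254) = -37234 + 16254 = -20980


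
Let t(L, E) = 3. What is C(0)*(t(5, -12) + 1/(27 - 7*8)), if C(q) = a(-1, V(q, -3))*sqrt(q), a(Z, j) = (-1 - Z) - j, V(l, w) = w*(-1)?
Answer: 0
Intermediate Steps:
V(l, w) = -w
a(Z, j) = -1 - Z - j
C(q) = -3*sqrt(q) (C(q) = (-1 - 1*(-1) - (-1)*(-3))*sqrt(q) = (-1 + 1 - 1*3)*sqrt(q) = (-1 + 1 - 3)*sqrt(q) = -3*sqrt(q))
C(0)*(t(5, -12) + 1/(27 - 7*8)) = (-3*sqrt(0))*(3 + 1/(27 - 7*8)) = (-3*0)*(3 + 1/(27 - 56)) = 0*(3 + 1/(-29)) = 0*(3 - 1/29) = 0*(86/29) = 0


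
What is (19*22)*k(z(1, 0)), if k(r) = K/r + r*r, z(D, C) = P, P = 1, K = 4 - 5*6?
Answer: -10450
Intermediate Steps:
K = -26 (K = 4 - 30 = -26)
z(D, C) = 1
k(r) = r**2 - 26/r (k(r) = -26/r + r*r = -26/r + r**2 = r**2 - 26/r)
(19*22)*k(z(1, 0)) = (19*22)*((-26 + 1**3)/1) = 418*(1*(-26 + 1)) = 418*(1*(-25)) = 418*(-25) = -10450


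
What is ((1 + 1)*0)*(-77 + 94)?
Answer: 0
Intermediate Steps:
((1 + 1)*0)*(-77 + 94) = (2*0)*17 = 0*17 = 0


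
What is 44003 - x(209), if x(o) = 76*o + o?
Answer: 27910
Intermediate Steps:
x(o) = 77*o
44003 - x(209) = 44003 - 77*209 = 44003 - 1*16093 = 44003 - 16093 = 27910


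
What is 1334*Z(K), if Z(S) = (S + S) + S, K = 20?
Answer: 80040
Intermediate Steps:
Z(S) = 3*S (Z(S) = 2*S + S = 3*S)
1334*Z(K) = 1334*(3*20) = 1334*60 = 80040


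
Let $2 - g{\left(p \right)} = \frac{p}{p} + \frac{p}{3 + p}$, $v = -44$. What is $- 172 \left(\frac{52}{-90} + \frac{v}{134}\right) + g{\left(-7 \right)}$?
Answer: $\frac{1870571}{12060} \approx 155.11$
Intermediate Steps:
$g{\left(p \right)} = 1 - \frac{p}{3 + p}$ ($g{\left(p \right)} = 2 - \left(\frac{p}{p} + \frac{p}{3 + p}\right) = 2 - \left(1 + \frac{p}{3 + p}\right) = 1 - \frac{p}{3 + p}$)
$- 172 \left(\frac{52}{-90} + \frac{v}{134}\right) + g{\left(-7 \right)} = - 172 \left(\frac{52}{-90} - \frac{44}{134}\right) + \frac{3}{3 - 7} = - 172 \left(52 \left(- \frac{1}{90}\right) - \frac{22}{67}\right) + \frac{3}{-4} = - 172 \left(- \frac{26}{45} - \frac{22}{67}\right) + 3 \left(- \frac{1}{4}\right) = \left(-172\right) \left(- \frac{2732}{3015}\right) - \frac{3}{4} = \frac{469904}{3015} - \frac{3}{4} = \frac{1870571}{12060}$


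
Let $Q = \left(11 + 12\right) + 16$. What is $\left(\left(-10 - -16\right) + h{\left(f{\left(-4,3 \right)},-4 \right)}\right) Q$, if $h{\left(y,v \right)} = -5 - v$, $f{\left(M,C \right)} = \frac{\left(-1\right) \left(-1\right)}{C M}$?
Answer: $195$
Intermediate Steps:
$f{\left(M,C \right)} = \frac{1}{C M}$ ($f{\left(M,C \right)} = 1 \frac{1}{C M} = \frac{1}{C M}$)
$Q = 39$ ($Q = 23 + 16 = 39$)
$\left(\left(-10 - -16\right) + h{\left(f{\left(-4,3 \right)},-4 \right)}\right) Q = \left(\left(-10 - -16\right) - 1\right) 39 = \left(\left(-10 + 16\right) + \left(-5 + 4\right)\right) 39 = \left(6 - 1\right) 39 = 5 \cdot 39 = 195$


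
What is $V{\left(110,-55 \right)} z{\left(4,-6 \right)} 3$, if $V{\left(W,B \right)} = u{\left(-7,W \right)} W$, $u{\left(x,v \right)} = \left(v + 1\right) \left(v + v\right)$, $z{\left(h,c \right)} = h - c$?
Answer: $80586000$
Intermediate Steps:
$u{\left(x,v \right)} = 2 v \left(1 + v\right)$ ($u{\left(x,v \right)} = \left(1 + v\right) 2 v = 2 v \left(1 + v\right)$)
$V{\left(W,B \right)} = 2 W^{2} \left(1 + W\right)$ ($V{\left(W,B \right)} = 2 W \left(1 + W\right) W = 2 W^{2} \left(1 + W\right)$)
$V{\left(110,-55 \right)} z{\left(4,-6 \right)} 3 = 2 \cdot 110^{2} \left(1 + 110\right) \left(4 - -6\right) 3 = 2 \cdot 12100 \cdot 111 \left(4 + 6\right) 3 = 2686200 \cdot 10 \cdot 3 = 2686200 \cdot 30 = 80586000$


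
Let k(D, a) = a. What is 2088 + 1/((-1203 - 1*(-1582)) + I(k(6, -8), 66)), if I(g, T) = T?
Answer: 929161/445 ≈ 2088.0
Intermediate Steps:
2088 + 1/((-1203 - 1*(-1582)) + I(k(6, -8), 66)) = 2088 + 1/((-1203 - 1*(-1582)) + 66) = 2088 + 1/((-1203 + 1582) + 66) = 2088 + 1/(379 + 66) = 2088 + 1/445 = 929161/445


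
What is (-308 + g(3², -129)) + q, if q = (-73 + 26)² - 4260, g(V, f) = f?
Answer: -2488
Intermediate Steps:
q = -2051 (q = (-47)² - 4260 = 2209 - 4260 = -2051)
(-308 + g(3², -129)) + q = (-308 - 129) - 2051 = -437 - 2051 = -2488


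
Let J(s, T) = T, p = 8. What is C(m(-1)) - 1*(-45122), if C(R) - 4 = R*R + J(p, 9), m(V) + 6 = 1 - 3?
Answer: 45199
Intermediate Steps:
m(V) = -8 (m(V) = -6 + (1 - 3) = -6 - 2 = -8)
C(R) = 13 + R² (C(R) = 4 + (R*R + 9) = 4 + (R² + 9) = 4 + (9 + R²) = 13 + R²)
C(m(-1)) - 1*(-45122) = (13 + (-8)²) - 1*(-45122) = (13 + 64) + 45122 = 77 + 45122 = 45199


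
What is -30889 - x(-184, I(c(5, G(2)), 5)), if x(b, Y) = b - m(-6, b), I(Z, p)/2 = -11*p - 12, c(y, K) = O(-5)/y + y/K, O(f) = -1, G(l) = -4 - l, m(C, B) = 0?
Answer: -30705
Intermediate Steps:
c(y, K) = -1/y + y/K
I(Z, p) = -24 - 22*p (I(Z, p) = 2*(-11*p - 12) = 2*(-12 - 11*p) = -24 - 22*p)
x(b, Y) = b (x(b, Y) = b - 1*0 = b + 0 = b)
-30889 - x(-184, I(c(5, G(2)), 5)) = -30889 - 1*(-184) = -30889 + 184 = -30705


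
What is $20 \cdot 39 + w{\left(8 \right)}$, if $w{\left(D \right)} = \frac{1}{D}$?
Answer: $\frac{6241}{8} \approx 780.13$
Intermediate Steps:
$20 \cdot 39 + w{\left(8 \right)} = 20 \cdot 39 + \frac{1}{8} = 780 + \frac{1}{8} = \frac{6241}{8}$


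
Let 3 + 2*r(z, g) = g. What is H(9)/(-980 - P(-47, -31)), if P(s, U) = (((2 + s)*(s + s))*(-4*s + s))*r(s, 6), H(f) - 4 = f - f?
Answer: -4/895625 ≈ -4.4662e-6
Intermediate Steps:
r(z, g) = -3/2 + g/2
H(f) = 4 (H(f) = 4 + (f - f) = 4 + 0 = 4)
P(s, U) = -9*s²*(2 + s) (P(s, U) = (((2 + s)*(s + s))*(-4*s + s))*(-3/2 + (½)*6) = (((2 + s)*(2*s))*(-3*s))*(-3/2 + 3) = ((2*s*(2 + s))*(-3*s))*(3/2) = -6*s²*(2 + s)*(3/2) = -9*s²*(2 + s))
H(9)/(-980 - P(-47, -31)) = 4/(-980 - 9*(-47)²*(-2 - 1*(-47))) = 4/(-980 - 9*2209*(-2 + 47)) = 4/(-980 - 9*2209*45) = 4/(-980 - 1*894645) = 4/(-980 - 894645) = 4/(-895625) = -1/895625*4 = -4/895625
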